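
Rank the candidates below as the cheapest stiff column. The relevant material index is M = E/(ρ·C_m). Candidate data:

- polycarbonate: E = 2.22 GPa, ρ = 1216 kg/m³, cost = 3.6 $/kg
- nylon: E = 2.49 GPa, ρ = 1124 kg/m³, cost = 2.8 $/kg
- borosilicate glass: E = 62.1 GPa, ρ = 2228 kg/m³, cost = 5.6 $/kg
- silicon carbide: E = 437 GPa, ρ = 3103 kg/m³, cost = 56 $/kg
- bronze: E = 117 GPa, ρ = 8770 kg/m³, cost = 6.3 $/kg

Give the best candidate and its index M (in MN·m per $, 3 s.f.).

Per-candidate index values:
  borosilicate glass: M = 4.98 MN·m per $
  silicon carbide: M = 2.51 MN·m per $
  bronze: M = 2.12 MN·m per $
  nylon: M = 0.791 MN·m per $
  polycarbonate: M = 0.507 MN·m per $
Borosilicate glass has the largest M.

borosilicate glass, M = 4.98 MN·m per $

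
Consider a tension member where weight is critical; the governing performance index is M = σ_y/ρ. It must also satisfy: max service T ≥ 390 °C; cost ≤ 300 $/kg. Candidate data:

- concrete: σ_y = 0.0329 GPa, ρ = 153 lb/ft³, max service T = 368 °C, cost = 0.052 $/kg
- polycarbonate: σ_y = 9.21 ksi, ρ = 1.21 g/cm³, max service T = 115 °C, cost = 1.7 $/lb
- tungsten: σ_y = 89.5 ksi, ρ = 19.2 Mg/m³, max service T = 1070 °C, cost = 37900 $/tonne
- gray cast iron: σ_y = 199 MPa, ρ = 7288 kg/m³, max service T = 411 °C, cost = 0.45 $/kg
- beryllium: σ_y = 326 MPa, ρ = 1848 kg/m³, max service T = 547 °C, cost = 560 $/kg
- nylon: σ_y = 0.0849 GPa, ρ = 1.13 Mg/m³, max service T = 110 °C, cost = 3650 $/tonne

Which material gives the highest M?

tungsten

Screen on constraints: max service T ≥ 390 °C; cost ≤ 300 $/kg. Survivors: tungsten, gray cast iron.
Putting every candidate on a common basis:
  tungsten: σ_y = 617.1 MPa, ρ = 19200 kg/m³
  gray cast iron: σ_y = 199.0 MPa, ρ = 7288 kg/m³
  tungsten: M = 32.1 kN·m/kg
  gray cast iron: M = 27.3 kN·m/kg
Highest index: tungsten.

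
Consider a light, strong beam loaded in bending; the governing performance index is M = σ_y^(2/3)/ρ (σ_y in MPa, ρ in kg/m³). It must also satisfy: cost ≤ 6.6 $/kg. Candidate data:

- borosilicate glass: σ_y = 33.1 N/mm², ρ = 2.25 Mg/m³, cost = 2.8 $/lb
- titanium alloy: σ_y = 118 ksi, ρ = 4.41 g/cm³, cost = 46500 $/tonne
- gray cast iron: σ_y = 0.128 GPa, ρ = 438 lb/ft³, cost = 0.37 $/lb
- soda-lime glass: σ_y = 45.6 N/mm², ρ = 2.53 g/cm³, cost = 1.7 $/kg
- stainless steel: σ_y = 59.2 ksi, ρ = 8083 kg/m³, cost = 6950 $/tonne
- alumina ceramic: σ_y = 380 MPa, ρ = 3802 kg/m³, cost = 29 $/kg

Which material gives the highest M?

Screen on constraints: cost ≤ 6.6 $/kg. Survivors: borosilicate glass, gray cast iron, soda-lime glass.
Putting every candidate on a common basis:
  borosilicate glass: σ_y = 33.10 MPa, ρ = 2250 kg/m³
  gray cast iron: σ_y = 128.0 MPa, ρ = 7016 kg/m³
  soda-lime glass: σ_y = 45.60 MPa, ρ = 2530 kg/m³
  soda-lime glass: M = 5.04×10⁻³
  borosilicate glass: M = 4.58×10⁻³
  gray cast iron: M = 3.62×10⁻³
Soda-lime glass ranks first.

soda-lime glass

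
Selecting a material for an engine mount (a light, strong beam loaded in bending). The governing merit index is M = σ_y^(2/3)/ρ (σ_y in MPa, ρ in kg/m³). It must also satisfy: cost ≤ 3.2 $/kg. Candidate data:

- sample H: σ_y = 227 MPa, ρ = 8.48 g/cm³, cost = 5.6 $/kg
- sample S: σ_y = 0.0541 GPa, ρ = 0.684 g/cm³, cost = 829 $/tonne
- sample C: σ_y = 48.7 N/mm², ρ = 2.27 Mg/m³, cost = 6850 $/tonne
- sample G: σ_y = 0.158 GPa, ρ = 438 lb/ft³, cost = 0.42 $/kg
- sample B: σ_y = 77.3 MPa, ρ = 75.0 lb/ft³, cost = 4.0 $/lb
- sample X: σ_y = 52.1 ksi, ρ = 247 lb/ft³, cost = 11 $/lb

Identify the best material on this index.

Screen on constraints: cost ≤ 3.2 $/kg. Survivors: sample S, sample G.
Convert each candidate to consistent units, then evaluate M:
  sample S: σ_y = 54.10 MPa, ρ = 684.0 kg/m³
  sample G: σ_y = 158.0 MPa, ρ = 7016 kg/m³
  sample S: M = 20.9×10⁻³
  sample G: M = 4.17×10⁻³
Sample S has the largest M.

sample S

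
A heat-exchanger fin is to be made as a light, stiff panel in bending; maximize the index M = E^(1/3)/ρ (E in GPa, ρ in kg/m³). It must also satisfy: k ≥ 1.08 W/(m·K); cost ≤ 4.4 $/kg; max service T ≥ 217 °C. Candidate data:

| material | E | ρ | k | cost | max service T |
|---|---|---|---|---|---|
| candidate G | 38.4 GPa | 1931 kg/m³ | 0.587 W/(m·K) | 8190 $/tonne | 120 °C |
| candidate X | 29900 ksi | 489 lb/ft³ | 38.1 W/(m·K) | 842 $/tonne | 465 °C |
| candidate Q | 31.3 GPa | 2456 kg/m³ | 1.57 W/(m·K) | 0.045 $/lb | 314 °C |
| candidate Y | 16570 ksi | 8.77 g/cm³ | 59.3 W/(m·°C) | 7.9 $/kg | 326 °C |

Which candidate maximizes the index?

Screen on constraints: k ≥ 1.08 W/(m·K); cost ≤ 4.4 $/kg; max service T ≥ 217 °C. Survivors: candidate X, candidate Q.
Normalizing units and computing the index:
  candidate X: E = 206.2 GPa, ρ = 7833 kg/m³
  candidate Q: E = 31.30 GPa, ρ = 2456 kg/m³
  candidate Q: M = 1.28×10⁻³
  candidate X: M = 0.754×10⁻³
Candidate Q ranks first.

candidate Q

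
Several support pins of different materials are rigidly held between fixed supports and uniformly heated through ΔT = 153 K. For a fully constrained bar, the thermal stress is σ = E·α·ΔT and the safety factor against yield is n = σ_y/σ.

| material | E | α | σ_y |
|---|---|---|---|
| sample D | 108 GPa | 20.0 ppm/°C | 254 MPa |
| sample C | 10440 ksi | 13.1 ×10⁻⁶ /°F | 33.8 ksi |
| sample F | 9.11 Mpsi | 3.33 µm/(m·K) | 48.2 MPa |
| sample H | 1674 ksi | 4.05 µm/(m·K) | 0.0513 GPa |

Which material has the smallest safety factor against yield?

Per material, after unit conversion:
  sample D: E = 108.0, α = 20.0, σ_y = 254.0 → σ = 330 MPa, n = 0.769
  sample C: E = 71.98, α = 23.6, σ_y = 233.0 → σ = 260 MPa, n = 0.897
  sample F: E = 62.81, α = 3.33, σ_y = 48.20 → σ = 32.0 MPa, n = 1.51
  sample H: E = 11.54, α = 4.05, σ_y = 51.30 → σ = 7.15 MPa, n = 7.17
Sample D has the lowest safety factor, n = 0.769.

sample D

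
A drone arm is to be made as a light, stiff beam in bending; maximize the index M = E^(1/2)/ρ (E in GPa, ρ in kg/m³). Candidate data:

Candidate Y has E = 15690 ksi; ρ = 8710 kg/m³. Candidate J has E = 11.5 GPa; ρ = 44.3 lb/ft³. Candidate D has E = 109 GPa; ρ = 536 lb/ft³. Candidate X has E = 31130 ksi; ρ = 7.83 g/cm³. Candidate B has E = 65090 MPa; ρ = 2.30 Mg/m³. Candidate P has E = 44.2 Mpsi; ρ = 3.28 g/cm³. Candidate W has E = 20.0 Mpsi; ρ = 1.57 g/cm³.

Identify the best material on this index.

candidate W

In SI units:
  candidate Y: E = 108.2 GPa, ρ = 8710 kg/m³
  candidate J: E = 11.50 GPa, ρ = 709.6 kg/m³
  candidate D: E = 109.0 GPa, ρ = 8586 kg/m³
  candidate X: E = 214.6 GPa, ρ = 7830 kg/m³
  candidate B: E = 65.09 GPa, ρ = 2300 kg/m³
  candidate P: E = 304.7 GPa, ρ = 3280 kg/m³
  candidate W: E = 137.9 GPa, ρ = 1570 kg/m³
  candidate W: M = 7.48×10⁻³
  candidate P: M = 5.32×10⁻³
  candidate J: M = 4.78×10⁻³
  candidate B: M = 3.51×10⁻³
  candidate X: M = 1.87×10⁻³
  candidate D: M = 1.22×10⁻³
  candidate Y: M = 1.19×10⁻³
Highest index: candidate W.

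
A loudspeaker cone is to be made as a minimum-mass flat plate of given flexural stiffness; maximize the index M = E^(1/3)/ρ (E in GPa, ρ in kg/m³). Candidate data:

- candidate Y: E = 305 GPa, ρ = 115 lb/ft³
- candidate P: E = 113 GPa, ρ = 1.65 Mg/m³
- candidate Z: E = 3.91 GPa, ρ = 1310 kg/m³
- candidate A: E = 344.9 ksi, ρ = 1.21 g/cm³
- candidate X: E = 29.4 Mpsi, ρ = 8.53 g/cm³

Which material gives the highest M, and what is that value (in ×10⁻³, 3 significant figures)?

candidate Y, M = 3.65×10⁻³

Normalizing units and computing the index:
  candidate Y: E = 305.0 GPa, ρ = 1842 kg/m³
  candidate P: E = 113.0 GPa, ρ = 1650 kg/m³
  candidate Z: E = 3.910 GPa, ρ = 1310 kg/m³
  candidate A: E = 2.378 GPa, ρ = 1210 kg/m³
  candidate X: E = 202.7 GPa, ρ = 8530 kg/m³
  candidate Y: M = 3.65×10⁻³
  candidate P: M = 2.93×10⁻³
  candidate Z: M = 1.20×10⁻³
  candidate A: M = 1.10×10⁻³
  candidate X: M = 0.689×10⁻³
Candidate Y has the largest M.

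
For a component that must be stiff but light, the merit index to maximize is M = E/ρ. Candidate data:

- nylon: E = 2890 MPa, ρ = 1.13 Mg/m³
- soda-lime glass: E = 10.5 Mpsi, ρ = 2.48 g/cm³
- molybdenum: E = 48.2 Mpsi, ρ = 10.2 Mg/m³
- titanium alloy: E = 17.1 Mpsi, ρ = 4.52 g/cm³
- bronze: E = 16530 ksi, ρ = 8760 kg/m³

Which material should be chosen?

Putting every candidate on a common basis:
  nylon: E = 2.890 GPa, ρ = 1130 kg/m³
  soda-lime glass: E = 72.39 GPa, ρ = 2480 kg/m³
  molybdenum: E = 332.3 GPa, ρ = 10200 kg/m³
  titanium alloy: E = 117.9 GPa, ρ = 4520 kg/m³
  bronze: E = 114.0 GPa, ρ = 8760 kg/m³
  molybdenum: M = 32.6 MN·m/kg
  soda-lime glass: M = 29.2 MN·m/kg
  titanium alloy: M = 26.1 MN·m/kg
  bronze: M = 13.0 MN·m/kg
  nylon: M = 2.56 MN·m/kg
The maximum is for molybdenum.

molybdenum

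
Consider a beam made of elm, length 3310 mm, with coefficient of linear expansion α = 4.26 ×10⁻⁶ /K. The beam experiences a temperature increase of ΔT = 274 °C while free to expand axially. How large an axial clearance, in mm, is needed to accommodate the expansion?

ΔL = α·L₀·ΔT = 4.26×10⁻⁶ × 3310 mm × 274.0 K = 3.86 mm.

3.86 mm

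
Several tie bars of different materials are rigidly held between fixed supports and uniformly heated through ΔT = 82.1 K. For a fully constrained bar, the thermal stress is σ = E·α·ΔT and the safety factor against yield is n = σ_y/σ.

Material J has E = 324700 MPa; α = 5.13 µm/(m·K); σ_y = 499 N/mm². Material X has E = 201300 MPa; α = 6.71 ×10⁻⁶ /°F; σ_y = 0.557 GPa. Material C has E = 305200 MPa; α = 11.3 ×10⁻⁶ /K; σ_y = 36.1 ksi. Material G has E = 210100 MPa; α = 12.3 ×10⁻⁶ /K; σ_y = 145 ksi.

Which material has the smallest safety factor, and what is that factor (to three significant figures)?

material C, n = 0.879

Converting E to GPa, α to ×10⁻⁶/K, σ_y to MPa, then σ and n for each:
  material J: E = 324.7, α = 5.13, σ_y = 499.0 → σ = 137 MPa, n = 3.65
  material X: E = 201.3, α = 12.1, σ_y = 557.0 → σ = 200 MPa, n = 2.79
  material C: E = 305.2, α = 11.3, σ_y = 248.9 → σ = 283 MPa, n = 0.879
  material G: E = 210.1, α = 12.3, σ_y = 999.7 → σ = 212 MPa, n = 4.71
Material C has the lowest safety factor, n = 0.879.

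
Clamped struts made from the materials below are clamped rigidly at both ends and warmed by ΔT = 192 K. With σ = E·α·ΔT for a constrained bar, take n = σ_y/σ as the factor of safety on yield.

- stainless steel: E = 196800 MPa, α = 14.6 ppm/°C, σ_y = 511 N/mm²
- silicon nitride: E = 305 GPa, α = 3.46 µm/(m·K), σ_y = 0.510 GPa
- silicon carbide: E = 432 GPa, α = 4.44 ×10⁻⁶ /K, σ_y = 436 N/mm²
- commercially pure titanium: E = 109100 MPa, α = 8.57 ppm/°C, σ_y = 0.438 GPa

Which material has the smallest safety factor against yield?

stainless steel

Converting E to GPa, α to ×10⁻⁶/K, σ_y to MPa, then σ and n for each:
  stainless steel: E = 196.8, α = 14.6, σ_y = 511.0 → σ = 552 MPa, n = 0.926
  silicon nitride: E = 305.0, α = 3.46, σ_y = 510.0 → σ = 203 MPa, n = 2.52
  silicon carbide: E = 432.0, α = 4.44, σ_y = 436.0 → σ = 368 MPa, n = 1.18
  commercially pure titanium: E = 109.1, α = 8.57, σ_y = 438.0 → σ = 180 MPa, n = 2.44
The minimum is stainless steel at n = 0.926.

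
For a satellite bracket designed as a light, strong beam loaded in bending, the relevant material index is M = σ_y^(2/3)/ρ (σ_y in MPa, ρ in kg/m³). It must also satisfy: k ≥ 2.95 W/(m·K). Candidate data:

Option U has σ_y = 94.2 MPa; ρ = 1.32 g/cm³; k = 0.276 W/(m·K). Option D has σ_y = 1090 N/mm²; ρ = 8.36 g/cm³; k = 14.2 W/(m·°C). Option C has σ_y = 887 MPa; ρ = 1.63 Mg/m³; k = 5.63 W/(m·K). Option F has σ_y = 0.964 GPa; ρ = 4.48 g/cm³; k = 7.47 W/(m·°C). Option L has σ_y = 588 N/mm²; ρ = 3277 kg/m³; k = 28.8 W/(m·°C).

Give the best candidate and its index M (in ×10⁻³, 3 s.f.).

option C, M = 56.6×10⁻³

Screen on constraints: k ≥ 2.95 W/(m·K). Survivors: option D, option C, option F, option L.
After converting to SI:
  option D: σ_y = 1090 MPa, ρ = 8360 kg/m³
  option C: σ_y = 887.0 MPa, ρ = 1630 kg/m³
  option F: σ_y = 964.0 MPa, ρ = 4480 kg/m³
  option L: σ_y = 588.0 MPa, ρ = 3277 kg/m³
  option C: M = 56.6×10⁻³
  option F: M = 21.8×10⁻³
  option L: M = 21.4×10⁻³
  option D: M = 12.7×10⁻³
Option C has the largest M.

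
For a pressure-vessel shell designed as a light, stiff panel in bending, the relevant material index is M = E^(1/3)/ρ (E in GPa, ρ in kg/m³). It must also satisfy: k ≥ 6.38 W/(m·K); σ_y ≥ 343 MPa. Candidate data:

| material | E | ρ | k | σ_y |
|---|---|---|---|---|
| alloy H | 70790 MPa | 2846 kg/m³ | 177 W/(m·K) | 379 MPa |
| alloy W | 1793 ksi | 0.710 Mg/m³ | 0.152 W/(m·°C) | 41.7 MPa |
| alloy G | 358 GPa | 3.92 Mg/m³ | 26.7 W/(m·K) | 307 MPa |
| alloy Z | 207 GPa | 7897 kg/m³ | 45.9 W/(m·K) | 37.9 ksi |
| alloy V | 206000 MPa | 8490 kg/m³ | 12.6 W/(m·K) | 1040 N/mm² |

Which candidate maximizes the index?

alloy H

Screen on constraints: k ≥ 6.38 W/(m·K); σ_y ≥ 343 MPa. Survivors: alloy H, alloy V.
After converting to SI:
  alloy H: E = 70.79 GPa, ρ = 2846 kg/m³
  alloy V: E = 206.0 GPa, ρ = 8490 kg/m³
  alloy H: M = 1.45×10⁻³
  alloy V: M = 0.696×10⁻³
The maximum is for alloy H.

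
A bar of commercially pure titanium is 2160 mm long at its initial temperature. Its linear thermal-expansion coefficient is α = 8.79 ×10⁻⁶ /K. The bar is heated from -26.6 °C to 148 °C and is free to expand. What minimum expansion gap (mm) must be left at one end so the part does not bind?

3.32 mm

ΔT = 148 − (-26.6) = 174.6 K.
ΔL = α·L₀·ΔT = 8.79×10⁻⁶ × 2160 mm × 174.6 K = 3.32 mm.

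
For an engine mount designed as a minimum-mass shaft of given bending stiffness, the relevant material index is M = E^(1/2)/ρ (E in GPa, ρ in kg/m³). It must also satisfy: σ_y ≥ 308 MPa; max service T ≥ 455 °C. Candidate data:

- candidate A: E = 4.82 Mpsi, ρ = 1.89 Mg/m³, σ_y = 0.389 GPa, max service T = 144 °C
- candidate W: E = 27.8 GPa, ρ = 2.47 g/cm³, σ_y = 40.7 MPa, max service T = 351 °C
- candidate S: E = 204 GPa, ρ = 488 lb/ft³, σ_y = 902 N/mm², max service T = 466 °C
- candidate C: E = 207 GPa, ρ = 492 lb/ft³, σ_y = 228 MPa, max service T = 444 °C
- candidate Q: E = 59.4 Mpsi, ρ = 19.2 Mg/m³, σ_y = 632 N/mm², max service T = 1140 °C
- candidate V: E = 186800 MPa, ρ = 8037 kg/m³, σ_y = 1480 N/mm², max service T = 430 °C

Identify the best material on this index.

candidate S

Screen on constraints: σ_y ≥ 308 MPa; max service T ≥ 455 °C. Survivors: candidate S, candidate Q.
Normalizing units and computing the index:
  candidate S: E = 204.0 GPa, ρ = 7817 kg/m³
  candidate Q: E = 409.5 GPa, ρ = 19200 kg/m³
  candidate S: M = 1.83×10⁻³
  candidate Q: M = 1.05×10⁻³
Highest index: candidate S.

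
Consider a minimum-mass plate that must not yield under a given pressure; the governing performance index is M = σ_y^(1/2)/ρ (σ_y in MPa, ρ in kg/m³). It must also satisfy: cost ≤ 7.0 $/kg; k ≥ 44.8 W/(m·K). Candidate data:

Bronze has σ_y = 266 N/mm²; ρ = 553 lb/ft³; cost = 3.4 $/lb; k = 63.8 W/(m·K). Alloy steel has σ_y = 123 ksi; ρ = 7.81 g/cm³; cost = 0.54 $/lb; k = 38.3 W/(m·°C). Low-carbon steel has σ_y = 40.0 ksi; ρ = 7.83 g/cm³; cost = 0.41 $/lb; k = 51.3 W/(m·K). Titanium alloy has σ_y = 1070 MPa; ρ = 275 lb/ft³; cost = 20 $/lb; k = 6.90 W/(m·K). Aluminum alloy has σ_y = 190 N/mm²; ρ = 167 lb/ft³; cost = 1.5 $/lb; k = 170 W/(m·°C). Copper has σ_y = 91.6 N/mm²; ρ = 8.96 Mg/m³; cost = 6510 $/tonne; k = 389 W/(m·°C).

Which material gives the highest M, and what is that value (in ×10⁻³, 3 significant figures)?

aluminum alloy, M = 5.15×10⁻³

Screen on constraints: cost ≤ 7.0 $/kg; k ≥ 44.8 W/(m·K). Survivors: low-carbon steel, aluminum alloy, copper.
Normalizing units and computing the index:
  low-carbon steel: σ_y = 275.8 MPa, ρ = 7830 kg/m³
  aluminum alloy: σ_y = 190.0 MPa, ρ = 2675 kg/m³
  copper: σ_y = 91.60 MPa, ρ = 8960 kg/m³
  aluminum alloy: M = 5.15×10⁻³
  low-carbon steel: M = 2.12×10⁻³
  copper: M = 1.07×10⁻³
Aluminum alloy has the largest M.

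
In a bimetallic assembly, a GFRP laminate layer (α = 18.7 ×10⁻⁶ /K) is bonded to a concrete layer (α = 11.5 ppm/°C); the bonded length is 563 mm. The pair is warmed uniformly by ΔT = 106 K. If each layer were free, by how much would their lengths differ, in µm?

Δα = |18.7 − 11.5|×10⁻⁶/K = 7.20×10⁻⁶/K.
ΔL_mismatch = Δα·L·ΔT = 7.20×10⁻⁶ × 563.0 mm × 106.0 K = 430 µm.

430 µm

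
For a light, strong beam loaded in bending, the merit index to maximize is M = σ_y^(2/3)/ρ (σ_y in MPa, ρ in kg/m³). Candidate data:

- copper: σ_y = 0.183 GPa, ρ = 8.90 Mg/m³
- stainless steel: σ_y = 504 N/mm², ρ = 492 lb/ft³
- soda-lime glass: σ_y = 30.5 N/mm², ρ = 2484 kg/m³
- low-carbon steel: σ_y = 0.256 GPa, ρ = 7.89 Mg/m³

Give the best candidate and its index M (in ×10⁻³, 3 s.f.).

stainless steel, M = 8.04×10⁻³

After converting to SI:
  copper: σ_y = 183.0 MPa, ρ = 8900 kg/m³
  stainless steel: σ_y = 504.0 MPa, ρ = 7881 kg/m³
  soda-lime glass: σ_y = 30.50 MPa, ρ = 2484 kg/m³
  low-carbon steel: σ_y = 256.0 MPa, ρ = 7890 kg/m³
  stainless steel: M = 8.04×10⁻³
  low-carbon steel: M = 5.11×10⁻³
  soda-lime glass: M = 3.93×10⁻³
  copper: M = 3.62×10⁻³
Stainless steel ranks first.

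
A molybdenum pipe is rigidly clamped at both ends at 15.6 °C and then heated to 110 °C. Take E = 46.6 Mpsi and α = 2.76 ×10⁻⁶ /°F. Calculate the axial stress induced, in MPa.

151 MPa

E = 46.6 Mpsi = 321.3 GPa.
α = 2.76×10⁻⁶/°F × 9/5 = 4.97×10⁻⁶/K.
ΔT = 94.40 K. Constrained thermal stress σ = E·α·ΔT = 321.3×10³ MPa × 4.97×10⁻⁶ × 94.40 = 151 MPa (compressive).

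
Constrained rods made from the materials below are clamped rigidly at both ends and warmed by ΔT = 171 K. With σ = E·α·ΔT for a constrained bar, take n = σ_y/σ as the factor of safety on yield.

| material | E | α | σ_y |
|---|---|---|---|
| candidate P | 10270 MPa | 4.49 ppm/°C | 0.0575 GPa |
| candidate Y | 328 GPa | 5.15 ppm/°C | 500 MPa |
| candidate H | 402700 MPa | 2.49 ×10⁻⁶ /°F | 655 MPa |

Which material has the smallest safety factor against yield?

candidate Y

Per material, after unit conversion:
  candidate P: E = 10.27, α = 4.49, σ_y = 57.50 → σ = 7.89 MPa, n = 7.29
  candidate Y: E = 328.0, α = 5.15, σ_y = 500.0 → σ = 289 MPa, n = 1.73
  candidate H: E = 402.7, α = 4.48, σ_y = 655.0 → σ = 309 MPa, n = 2.12
Candidate Y has the lowest safety factor, n = 1.73.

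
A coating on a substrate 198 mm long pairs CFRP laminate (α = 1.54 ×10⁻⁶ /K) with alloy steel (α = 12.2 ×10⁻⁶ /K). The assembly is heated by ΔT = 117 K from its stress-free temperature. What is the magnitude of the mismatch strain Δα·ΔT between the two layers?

1.25×10⁻³

Δα = |1.54 − 12.2|×10⁻⁶/K = 10.7×10⁻⁶/K.
Mismatch strain = Δα·ΔT = 10.7×10⁻⁶ × 117.0 = 1.25×10⁻³.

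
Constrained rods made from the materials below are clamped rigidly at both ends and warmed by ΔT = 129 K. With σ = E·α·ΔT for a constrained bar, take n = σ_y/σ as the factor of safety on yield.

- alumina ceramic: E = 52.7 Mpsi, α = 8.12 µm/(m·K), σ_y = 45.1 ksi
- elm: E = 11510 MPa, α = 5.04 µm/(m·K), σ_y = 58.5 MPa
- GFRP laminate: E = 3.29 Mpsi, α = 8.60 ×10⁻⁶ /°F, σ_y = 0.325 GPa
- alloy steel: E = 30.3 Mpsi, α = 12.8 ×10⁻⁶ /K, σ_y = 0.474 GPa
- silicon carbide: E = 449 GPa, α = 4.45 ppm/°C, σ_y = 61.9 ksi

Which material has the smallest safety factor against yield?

alumina ceramic

In consistent units (E in GPa, α in ×10⁻⁶/K, σ_y in MPa):
  alumina ceramic: E = 363.4, α = 8.12, σ_y = 311.0 → σ = 381 MPa, n = 0.817
  elm: E = 11.51, α = 5.04, σ_y = 58.50 → σ = 7.48 MPa, n = 7.82
  GFRP laminate: E = 22.68, α = 15.5, σ_y = 325.0 → σ = 45.3 MPa, n = 7.17
  alloy steel: E = 208.9, α = 12.8, σ_y = 474.0 → σ = 345 MPa, n = 1.37
  silicon carbide: E = 449.0, α = 4.45, σ_y = 426.8 → σ = 258 MPa, n = 1.66
Alumina ceramic has the lowest safety factor, n = 0.817.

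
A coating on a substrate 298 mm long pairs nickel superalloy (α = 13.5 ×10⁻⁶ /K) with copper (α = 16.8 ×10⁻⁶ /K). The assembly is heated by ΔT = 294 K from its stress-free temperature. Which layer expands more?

copper

α(nickel superalloy) = 13.5×10⁻⁶/K vs α(copper) = 16.8×10⁻⁶/K.
Higher α expands more for the same ΔT: copper.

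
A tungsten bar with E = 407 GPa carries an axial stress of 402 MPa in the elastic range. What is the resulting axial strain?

9.88×10⁻⁴

ε = σ/E = 402 / 407000 = 9.88×10⁻⁴.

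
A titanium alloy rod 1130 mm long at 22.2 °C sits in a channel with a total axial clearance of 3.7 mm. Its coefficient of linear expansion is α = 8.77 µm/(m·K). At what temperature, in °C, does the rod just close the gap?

α·L₀·ΔT = 3.7 mm ⇒ ΔT = 3.7 / (8.77×10⁻⁶ × 1130.0) = 373.4 K.
T = 22.2 + 373.4 = 395.6 °C.

396 °C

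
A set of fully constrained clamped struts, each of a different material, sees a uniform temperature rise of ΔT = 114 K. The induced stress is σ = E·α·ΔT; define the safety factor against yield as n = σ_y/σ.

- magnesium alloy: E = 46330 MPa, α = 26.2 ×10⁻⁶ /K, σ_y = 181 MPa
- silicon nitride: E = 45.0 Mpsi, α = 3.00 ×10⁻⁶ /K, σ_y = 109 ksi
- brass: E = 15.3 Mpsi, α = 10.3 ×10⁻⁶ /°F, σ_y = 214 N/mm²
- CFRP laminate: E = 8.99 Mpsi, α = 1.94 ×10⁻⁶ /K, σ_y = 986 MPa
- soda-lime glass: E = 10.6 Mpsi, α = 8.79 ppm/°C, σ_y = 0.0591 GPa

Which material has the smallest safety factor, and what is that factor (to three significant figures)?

soda-lime glass, n = 0.807

Converting E to GPa, α to ×10⁻⁶/K, σ_y to MPa, then σ and n for each:
  magnesium alloy: E = 46.33, α = 26.2, σ_y = 181.0 → σ = 138 MPa, n = 1.31
  silicon nitride: E = 310.3, α = 3.00, σ_y = 751.5 → σ = 106 MPa, n = 7.08
  brass: E = 105.5, α = 18.5, σ_y = 214.0 → σ = 223 MPa, n = 0.960
  CFRP laminate: E = 61.98, α = 1.94, σ_y = 986.0 → σ = 13.7 MPa, n = 71.9
  soda-lime glass: E = 73.08, α = 8.79, σ_y = 59.10 → σ = 73.2 MPa, n = 0.807
Soda-lime glass has the lowest safety factor, n = 0.807.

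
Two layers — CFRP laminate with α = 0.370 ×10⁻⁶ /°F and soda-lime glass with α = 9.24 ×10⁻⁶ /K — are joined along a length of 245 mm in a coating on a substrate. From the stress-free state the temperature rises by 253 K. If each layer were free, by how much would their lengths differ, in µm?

CFRP laminate: α = 0.370×10⁻⁶/°F × 9/5 = 0.666×10⁻⁶/K.
Δα = |0.666 − 9.24|×10⁻⁶/K = 8.57×10⁻⁶/K.
ΔL_mismatch = Δα·L·ΔT = 8.57×10⁻⁶ × 245.0 mm × 253.0 K = 531 µm.

531 µm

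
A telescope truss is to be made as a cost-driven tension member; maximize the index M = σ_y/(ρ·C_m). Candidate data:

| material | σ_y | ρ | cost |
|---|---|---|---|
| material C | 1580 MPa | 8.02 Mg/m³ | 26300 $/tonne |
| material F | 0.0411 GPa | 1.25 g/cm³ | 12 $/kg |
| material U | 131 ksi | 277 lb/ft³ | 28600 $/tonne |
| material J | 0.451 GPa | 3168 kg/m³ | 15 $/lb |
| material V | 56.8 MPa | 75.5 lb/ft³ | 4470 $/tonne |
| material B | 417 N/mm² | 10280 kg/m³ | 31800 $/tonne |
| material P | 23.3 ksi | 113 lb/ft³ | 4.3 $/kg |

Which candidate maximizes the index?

material P

Convert each candidate to consistent units, then evaluate M:
  material C: σ_y = 1580 MPa, ρ = 8020 kg/m³, cost = 26.30 $/kg
  material F: σ_y = 41.10 MPa, ρ = 1250 kg/m³, cost = 12.00 $/kg
  material U: σ_y = 903.2 MPa, ρ = 4437 kg/m³, cost = 28.60 $/kg
  material J: σ_y = 451.0 MPa, ρ = 3168 kg/m³, cost = 33.07 $/kg
  material V: σ_y = 56.80 MPa, ρ = 1209 kg/m³, cost = 4.470 $/kg
  material B: σ_y = 417.0 MPa, ρ = 10280 kg/m³, cost = 31.80 $/kg
  material P: σ_y = 160.6 MPa, ρ = 1810 kg/m³, cost = 4.300 $/kg
  material P: M = 20.6 kN·m per $
  material V: M = 10.5 kN·m per $
  material C: M = 7.49 kN·m per $
  material U: M = 7.12 kN·m per $
  material J: M = 4.30 kN·m per $
  material F: M = 2.74 kN·m per $
  material B: M = 1.28 kN·m per $
Highest index: material P.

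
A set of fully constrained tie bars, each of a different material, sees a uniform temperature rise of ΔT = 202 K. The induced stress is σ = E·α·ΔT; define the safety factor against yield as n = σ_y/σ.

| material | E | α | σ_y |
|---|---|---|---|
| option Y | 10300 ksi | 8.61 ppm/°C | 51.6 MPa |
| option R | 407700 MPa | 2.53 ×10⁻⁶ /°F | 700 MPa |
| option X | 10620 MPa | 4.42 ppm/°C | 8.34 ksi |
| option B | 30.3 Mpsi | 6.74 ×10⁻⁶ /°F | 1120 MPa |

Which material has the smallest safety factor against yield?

Per material, after unit conversion:
  option Y: E = 71.02, α = 8.61, σ_y = 51.60 → σ = 124 MPa, n = 0.418
  option R: E = 407.7, α = 4.55, σ_y = 700.0 → σ = 375 MPa, n = 1.87
  option X: E = 10.62, α = 4.42, σ_y = 57.50 → σ = 9.48 MPa, n = 6.06
  option B: E = 208.9, α = 12.1, σ_y = 1120 → σ = 512 MPa, n = 2.19
Option Y has the lowest safety factor, n = 0.418.

option Y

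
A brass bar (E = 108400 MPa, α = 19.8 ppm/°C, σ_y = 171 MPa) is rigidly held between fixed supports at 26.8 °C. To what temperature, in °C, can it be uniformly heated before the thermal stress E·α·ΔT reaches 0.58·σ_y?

73.0 °C

E = 108400 MPa = 108.4 GPa.
E·α·ΔT = 99.18 MPa ⇒ ΔT = 99.18 / (108.4×10³ × 19.8×10⁻⁶) = 46.21 K.
T = 26.8 + 46.21 = 73.01 °C.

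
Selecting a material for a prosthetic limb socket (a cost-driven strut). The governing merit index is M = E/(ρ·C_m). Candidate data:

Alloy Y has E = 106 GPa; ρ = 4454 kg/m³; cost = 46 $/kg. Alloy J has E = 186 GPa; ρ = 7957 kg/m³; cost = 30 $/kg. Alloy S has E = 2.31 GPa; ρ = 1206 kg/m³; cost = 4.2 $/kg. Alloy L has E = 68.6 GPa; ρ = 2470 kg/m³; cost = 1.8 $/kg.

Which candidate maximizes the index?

alloy L

Evaluate M for each candidate:
  alloy L: M = 15.4 MN·m per $
  alloy J: M = 0.779 MN·m per $
  alloy Y: M = 0.517 MN·m per $
  alloy S: M = 0.456 MN·m per $
The maximum is for alloy L.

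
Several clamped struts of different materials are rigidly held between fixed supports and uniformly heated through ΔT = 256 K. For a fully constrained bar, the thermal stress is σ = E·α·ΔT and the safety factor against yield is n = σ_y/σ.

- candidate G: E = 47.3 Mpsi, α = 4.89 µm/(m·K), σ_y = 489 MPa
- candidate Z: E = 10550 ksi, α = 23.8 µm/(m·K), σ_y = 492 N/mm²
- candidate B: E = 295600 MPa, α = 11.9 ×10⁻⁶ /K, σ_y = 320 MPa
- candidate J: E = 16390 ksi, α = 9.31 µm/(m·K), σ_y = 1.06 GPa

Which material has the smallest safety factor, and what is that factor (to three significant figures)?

candidate B, n = 0.355

With everything in SI (GPa, ×10⁻⁶/K, MPa):
  candidate G: E = 326.1, α = 4.89, σ_y = 489.0 → σ = 408 MPa, n = 1.20
  candidate Z: E = 72.74, α = 23.8, σ_y = 492.0 → σ = 443 MPa, n = 1.11
  candidate B: E = 295.6, α = 11.9, σ_y = 320.0 → σ = 901 MPa, n = 0.355
  candidate J: E = 113.0, α = 9.31, σ_y = 1060 → σ = 269 MPa, n = 3.94
Smallest n: candidate B with n = 0.355.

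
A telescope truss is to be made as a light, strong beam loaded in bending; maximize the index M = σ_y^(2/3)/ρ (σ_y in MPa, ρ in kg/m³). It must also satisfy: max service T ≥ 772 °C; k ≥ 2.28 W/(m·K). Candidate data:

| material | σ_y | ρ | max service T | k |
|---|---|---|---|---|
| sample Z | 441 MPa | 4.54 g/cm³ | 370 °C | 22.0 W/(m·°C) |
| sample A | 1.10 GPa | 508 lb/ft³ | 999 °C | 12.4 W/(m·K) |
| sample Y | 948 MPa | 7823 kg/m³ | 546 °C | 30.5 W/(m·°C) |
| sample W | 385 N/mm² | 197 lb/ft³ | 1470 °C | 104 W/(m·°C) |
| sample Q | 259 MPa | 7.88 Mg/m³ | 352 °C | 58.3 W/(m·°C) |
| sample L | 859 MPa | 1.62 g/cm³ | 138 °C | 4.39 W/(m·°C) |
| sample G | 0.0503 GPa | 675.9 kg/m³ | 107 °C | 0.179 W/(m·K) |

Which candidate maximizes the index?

sample W

Screen on constraints: max service T ≥ 772 °C; k ≥ 2.28 W/(m·K). Survivors: sample A, sample W.
Convert each candidate to consistent units, then evaluate M:
  sample A: σ_y = 1100 MPa, ρ = 8137 kg/m³
  sample W: σ_y = 385.0 MPa, ρ = 3156 kg/m³
  sample W: M = 16.8×10⁻³
  sample A: M = 13.1×10⁻³
Sample W ranks first.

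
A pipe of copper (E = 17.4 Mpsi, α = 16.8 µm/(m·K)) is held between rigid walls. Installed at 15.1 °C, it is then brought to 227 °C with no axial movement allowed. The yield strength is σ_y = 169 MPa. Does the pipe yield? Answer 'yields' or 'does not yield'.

yields

E = 17.4 Mpsi = 120.0 GPa.
ΔT = 211.9 K. Constrained thermal stress σ = E·α·ΔT = 120.0×10³ MPa × 16.8×10⁻⁶ × 211.9 = 427 MPa (compressive).
Compare to σ_y = 169 MPa: σ ≥ σ_y, so it yields.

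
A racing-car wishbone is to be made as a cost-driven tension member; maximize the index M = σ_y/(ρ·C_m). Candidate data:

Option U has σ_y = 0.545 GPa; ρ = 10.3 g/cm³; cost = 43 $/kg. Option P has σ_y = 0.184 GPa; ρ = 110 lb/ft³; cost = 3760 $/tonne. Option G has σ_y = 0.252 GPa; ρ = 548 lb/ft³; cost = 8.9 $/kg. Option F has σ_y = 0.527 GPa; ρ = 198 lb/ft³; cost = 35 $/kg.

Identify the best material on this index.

Putting every candidate on a common basis:
  option U: σ_y = 545.0 MPa, ρ = 10300 kg/m³, cost = 43.00 $/kg
  option P: σ_y = 184.0 MPa, ρ = 1762 kg/m³, cost = 3.760 $/kg
  option G: σ_y = 252.0 MPa, ρ = 8778 kg/m³, cost = 8.900 $/kg
  option F: σ_y = 527.0 MPa, ρ = 3172 kg/m³, cost = 35.00 $/kg
  option P: M = 27.8 kN·m per $
  option F: M = 4.75 kN·m per $
  option G: M = 3.23 kN·m per $
  option U: M = 1.23 kN·m per $
Option P has the largest M.

option P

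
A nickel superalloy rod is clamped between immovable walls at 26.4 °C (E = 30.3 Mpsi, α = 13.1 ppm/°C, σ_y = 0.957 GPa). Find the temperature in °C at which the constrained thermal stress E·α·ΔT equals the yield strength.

E = 30.3 Mpsi = 208.9 GPa.
σ_y = 0.957 GPa = 957.0 MPa.
E·α·ΔT = 957.0 MPa ⇒ ΔT = 957.0 / (208.9×10³ × 13.1×10⁻⁶) = 349.7 K.
T = 26.4 + 349.7 = 376.1 °C.

376 °C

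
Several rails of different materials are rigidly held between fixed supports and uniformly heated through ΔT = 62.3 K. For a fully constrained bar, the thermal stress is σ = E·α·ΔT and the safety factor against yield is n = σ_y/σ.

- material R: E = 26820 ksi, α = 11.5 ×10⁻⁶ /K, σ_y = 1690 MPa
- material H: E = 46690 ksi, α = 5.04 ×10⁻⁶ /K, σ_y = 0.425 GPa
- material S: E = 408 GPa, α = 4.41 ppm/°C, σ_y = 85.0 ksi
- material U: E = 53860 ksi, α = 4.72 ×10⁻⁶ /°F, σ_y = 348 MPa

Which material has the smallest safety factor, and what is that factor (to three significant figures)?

material U, n = 1.77

Per material, after unit conversion:
  material R: E = 184.9, α = 11.5, σ_y = 1690 → σ = 132 MPa, n = 12.8
  material H: E = 321.9, α = 5.04, σ_y = 425.0 → σ = 101 MPa, n = 4.20
  material S: E = 408.0, α = 4.41, σ_y = 586.1 → σ = 112 MPa, n = 5.23
  material U: E = 371.4, α = 8.50, σ_y = 348.0 → σ = 197 MPa, n = 1.77
Smallest n: material U with n = 1.77.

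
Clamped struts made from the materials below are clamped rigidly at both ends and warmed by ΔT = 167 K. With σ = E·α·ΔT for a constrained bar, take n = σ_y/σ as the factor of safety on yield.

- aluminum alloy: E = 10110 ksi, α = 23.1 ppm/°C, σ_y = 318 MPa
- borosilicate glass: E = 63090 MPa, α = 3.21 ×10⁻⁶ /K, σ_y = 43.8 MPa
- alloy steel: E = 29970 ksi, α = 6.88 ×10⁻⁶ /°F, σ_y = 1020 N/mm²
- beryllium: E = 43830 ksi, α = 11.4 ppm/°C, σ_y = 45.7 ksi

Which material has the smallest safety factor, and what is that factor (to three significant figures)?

In consistent units (E in GPa, α in ×10⁻⁶/K, σ_y in MPa):
  aluminum alloy: E = 69.71, α = 23.1, σ_y = 318.0 → σ = 269 MPa, n = 1.18
  borosilicate glass: E = 63.09, α = 3.21, σ_y = 43.80 → σ = 33.8 MPa, n = 1.30
  alloy steel: E = 206.6, α = 12.4, σ_y = 1020 → σ = 427 MPa, n = 2.39
  beryllium: E = 302.2, α = 11.4, σ_y = 315.1 → σ = 575 MPa, n = 0.548
The minimum is beryllium at n = 0.548.

beryllium, n = 0.548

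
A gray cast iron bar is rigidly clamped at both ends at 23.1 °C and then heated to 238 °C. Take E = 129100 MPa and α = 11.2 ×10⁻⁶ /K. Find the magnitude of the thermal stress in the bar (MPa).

E = 129100 MPa = 129.1 GPa.
ΔT = 214.9 K. Constrained thermal stress σ = E·α·ΔT = 129.1×10³ MPa × 11.2×10⁻⁶ × 214.9 = 311 MPa (compressive).

311 MPa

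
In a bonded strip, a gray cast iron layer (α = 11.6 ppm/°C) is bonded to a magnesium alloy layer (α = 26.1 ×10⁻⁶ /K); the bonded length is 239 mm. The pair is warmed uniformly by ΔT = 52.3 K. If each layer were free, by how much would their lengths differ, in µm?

181 µm

Δα = |11.6 − 26.1|×10⁻⁶/K = 14.5×10⁻⁶/K.
ΔL_mismatch = Δα·L·ΔT = 14.5×10⁻⁶ × 239.0 mm × 52.3 K = 181 µm.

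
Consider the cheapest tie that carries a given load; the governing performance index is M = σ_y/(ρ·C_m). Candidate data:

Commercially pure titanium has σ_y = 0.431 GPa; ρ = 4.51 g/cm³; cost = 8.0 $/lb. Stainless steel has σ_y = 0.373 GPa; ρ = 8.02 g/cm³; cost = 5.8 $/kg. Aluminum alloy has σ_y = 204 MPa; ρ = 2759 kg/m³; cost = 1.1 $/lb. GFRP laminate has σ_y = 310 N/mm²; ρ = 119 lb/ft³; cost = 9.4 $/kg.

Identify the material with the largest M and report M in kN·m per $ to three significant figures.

aluminum alloy, M = 30.5 kN·m per $

After converting to SI:
  commercially pure titanium: σ_y = 431.0 MPa, ρ = 4510 kg/m³, cost = 17.64 $/kg
  stainless steel: σ_y = 373.0 MPa, ρ = 8020 kg/m³, cost = 5.800 $/kg
  aluminum alloy: σ_y = 204.0 MPa, ρ = 2759 kg/m³, cost = 2.425 $/kg
  GFRP laminate: σ_y = 310.0 MPa, ρ = 1906 kg/m³, cost = 9.400 $/kg
  aluminum alloy: M = 30.5 kN·m per $
  GFRP laminate: M = 17.3 kN·m per $
  stainless steel: M = 8.02 kN·m per $
  commercially pure titanium: M = 5.42 kN·m per $
The maximum is for aluminum alloy.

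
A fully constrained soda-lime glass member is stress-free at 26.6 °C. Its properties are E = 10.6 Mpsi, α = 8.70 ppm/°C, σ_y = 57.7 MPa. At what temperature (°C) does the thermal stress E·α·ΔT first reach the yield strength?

E = 10.6 Mpsi = 73.08 GPa.
E·α·ΔT = 57.70 MPa ⇒ ΔT = 57.70 / (73.08×10³ × 8.70×10⁻⁶) = 90.75 K.
T = 26.6 + 90.75 = 117.3 °C.

117 °C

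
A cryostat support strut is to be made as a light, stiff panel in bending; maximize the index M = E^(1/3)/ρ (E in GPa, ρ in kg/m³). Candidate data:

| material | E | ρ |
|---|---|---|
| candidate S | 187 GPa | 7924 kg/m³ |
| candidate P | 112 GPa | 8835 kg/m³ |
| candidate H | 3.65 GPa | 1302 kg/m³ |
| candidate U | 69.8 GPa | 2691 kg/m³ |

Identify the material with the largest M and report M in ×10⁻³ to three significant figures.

Per-candidate index values:
  candidate U: M = 1.53×10⁻³
  candidate H: M = 1.18×10⁻³
  candidate S: M = 0.722×10⁻³
  candidate P: M = 0.546×10⁻³
Highest index: candidate U.

candidate U, M = 1.53×10⁻³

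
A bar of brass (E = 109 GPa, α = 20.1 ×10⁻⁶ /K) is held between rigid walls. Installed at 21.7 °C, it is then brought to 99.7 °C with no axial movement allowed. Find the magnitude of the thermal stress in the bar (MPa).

ΔT = 78.00 K. Constrained thermal stress σ = E·α·ΔT = 109.0×10³ MPa × 20.1×10⁻⁶ × 78.00 = 171 MPa (compressive).

171 MPa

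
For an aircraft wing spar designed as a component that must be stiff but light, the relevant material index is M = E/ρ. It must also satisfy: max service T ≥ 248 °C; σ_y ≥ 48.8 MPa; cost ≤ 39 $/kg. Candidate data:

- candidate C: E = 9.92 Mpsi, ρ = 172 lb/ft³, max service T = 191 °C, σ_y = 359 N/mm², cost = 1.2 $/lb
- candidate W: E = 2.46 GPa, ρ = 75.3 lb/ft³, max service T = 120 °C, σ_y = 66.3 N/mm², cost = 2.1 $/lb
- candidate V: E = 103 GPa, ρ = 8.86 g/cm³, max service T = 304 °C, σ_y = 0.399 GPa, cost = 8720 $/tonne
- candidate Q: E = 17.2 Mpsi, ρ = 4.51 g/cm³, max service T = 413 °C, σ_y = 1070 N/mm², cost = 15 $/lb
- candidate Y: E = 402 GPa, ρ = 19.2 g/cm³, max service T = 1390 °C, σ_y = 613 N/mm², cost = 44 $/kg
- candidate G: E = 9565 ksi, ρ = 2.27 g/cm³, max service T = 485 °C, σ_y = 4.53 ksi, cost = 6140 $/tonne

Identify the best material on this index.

candidate Q

Screen on constraints: max service T ≥ 248 °C; σ_y ≥ 48.8 MPa; cost ≤ 39 $/kg. Survivors: candidate V, candidate Q.
Normalizing units and computing the index:
  candidate V: E = 103.0 GPa, ρ = 8860 kg/m³
  candidate Q: E = 118.6 GPa, ρ = 4510 kg/m³
  candidate Q: M = 26.3 MN·m/kg
  candidate V: M = 11.6 MN·m/kg
Candidate Q ranks first.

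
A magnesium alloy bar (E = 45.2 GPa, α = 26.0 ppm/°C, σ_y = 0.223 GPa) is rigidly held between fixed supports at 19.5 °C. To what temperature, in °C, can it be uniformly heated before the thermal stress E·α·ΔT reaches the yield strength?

209 °C

σ_y = 0.223 GPa = 223.0 MPa.
E·α·ΔT = 223.0 MPa ⇒ ΔT = 223.0 / (45.20×10³ × 26.0×10⁻⁶) = 189.8 K.
T = 19.5 + 189.8 = 209.3 °C.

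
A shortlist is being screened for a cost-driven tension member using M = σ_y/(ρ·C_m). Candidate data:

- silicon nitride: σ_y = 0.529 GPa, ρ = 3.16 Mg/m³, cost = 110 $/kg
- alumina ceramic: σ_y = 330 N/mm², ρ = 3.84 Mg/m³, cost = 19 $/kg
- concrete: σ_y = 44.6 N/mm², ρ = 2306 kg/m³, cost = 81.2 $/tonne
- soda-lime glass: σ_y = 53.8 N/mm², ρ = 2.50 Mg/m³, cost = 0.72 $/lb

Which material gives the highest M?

After converting to SI:
  silicon nitride: σ_y = 529.0 MPa, ρ = 3160 kg/m³, cost = 110.0 $/kg
  alumina ceramic: σ_y = 330.0 MPa, ρ = 3840 kg/m³, cost = 19.00 $/kg
  concrete: σ_y = 44.60 MPa, ρ = 2306 kg/m³, cost = 0.08120 $/kg
  soda-lime glass: σ_y = 53.80 MPa, ρ = 2500 kg/m³, cost = 1.587 $/kg
  concrete: M = 238 kN·m per $
  soda-lime glass: M = 13.6 kN·m per $
  alumina ceramic: M = 4.52 kN·m per $
  silicon nitride: M = 1.52 kN·m per $
Concrete has the largest M.

concrete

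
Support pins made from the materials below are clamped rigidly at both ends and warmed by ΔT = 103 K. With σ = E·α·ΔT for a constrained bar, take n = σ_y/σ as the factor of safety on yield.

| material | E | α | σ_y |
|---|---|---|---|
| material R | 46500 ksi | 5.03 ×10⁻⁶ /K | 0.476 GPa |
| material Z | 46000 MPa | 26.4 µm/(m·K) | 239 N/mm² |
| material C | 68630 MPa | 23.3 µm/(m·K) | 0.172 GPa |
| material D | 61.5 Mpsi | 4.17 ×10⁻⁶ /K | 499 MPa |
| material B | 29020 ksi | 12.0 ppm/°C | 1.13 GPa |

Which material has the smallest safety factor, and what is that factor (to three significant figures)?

material C, n = 1.04

Converting E to GPa, α to ×10⁻⁶/K, σ_y to MPa, then σ and n for each:
  material R: E = 320.6, α = 5.03, σ_y = 476.0 → σ = 166 MPa, n = 2.87
  material Z: E = 46.00, α = 26.4, σ_y = 239.0 → σ = 125 MPa, n = 1.91
  material C: E = 68.63, α = 23.3, σ_y = 172.0 → σ = 165 MPa, n = 1.04
  material D: E = 424.0, α = 4.17, σ_y = 499.0 → σ = 182 MPa, n = 2.74
  material B: E = 200.1, α = 12.0, σ_y = 1130 → σ = 247 MPa, n = 4.57
The minimum is material C at n = 1.04.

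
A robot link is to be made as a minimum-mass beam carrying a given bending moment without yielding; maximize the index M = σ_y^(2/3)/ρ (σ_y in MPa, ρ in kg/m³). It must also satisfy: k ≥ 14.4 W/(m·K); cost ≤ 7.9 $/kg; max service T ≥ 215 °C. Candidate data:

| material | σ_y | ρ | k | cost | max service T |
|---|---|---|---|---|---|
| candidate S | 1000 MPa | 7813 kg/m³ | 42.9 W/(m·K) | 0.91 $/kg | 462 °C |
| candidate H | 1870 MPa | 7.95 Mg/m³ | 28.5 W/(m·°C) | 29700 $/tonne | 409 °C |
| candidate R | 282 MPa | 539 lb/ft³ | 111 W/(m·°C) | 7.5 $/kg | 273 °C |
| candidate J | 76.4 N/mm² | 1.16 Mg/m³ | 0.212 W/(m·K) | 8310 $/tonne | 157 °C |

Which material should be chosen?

Screen on constraints: k ≥ 14.4 W/(m·K); cost ≤ 7.9 $/kg; max service T ≥ 215 °C. Survivors: candidate S, candidate R.
After converting to SI:
  candidate S: σ_y = 1000 MPa, ρ = 7813 kg/m³
  candidate R: σ_y = 282.0 MPa, ρ = 8634 kg/m³
  candidate S: M = 12.8×10⁻³
  candidate R: M = 4.98×10⁻³
Candidate S ranks first.

candidate S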